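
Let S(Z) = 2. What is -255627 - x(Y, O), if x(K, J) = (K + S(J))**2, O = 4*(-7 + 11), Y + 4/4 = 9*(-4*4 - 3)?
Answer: -284527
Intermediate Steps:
Y = -172 (Y = -1 + 9*(-4*4 - 3) = -1 + 9*(-16 - 3) = -1 + 9*(-19) = -1 - 171 = -172)
O = 16 (O = 4*4 = 16)
x(K, J) = (2 + K)**2 (x(K, J) = (K + 2)**2 = (2 + K)**2)
-255627 - x(Y, O) = -255627 - (2 - 172)**2 = -255627 - 1*(-170)**2 = -255627 - 1*28900 = -255627 - 28900 = -284527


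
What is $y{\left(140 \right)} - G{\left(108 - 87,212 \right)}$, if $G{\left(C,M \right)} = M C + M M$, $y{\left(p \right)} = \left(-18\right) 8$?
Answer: $-49540$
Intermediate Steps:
$y{\left(p \right)} = -144$
$G{\left(C,M \right)} = M^{2} + C M$ ($G{\left(C,M \right)} = C M + M^{2} = M^{2} + C M$)
$y{\left(140 \right)} - G{\left(108 - 87,212 \right)} = -144 - 212 \left(\left(108 - 87\right) + 212\right) = -144 - 212 \left(21 + 212\right) = -144 - 212 \cdot 233 = -144 - 49396 = -49540$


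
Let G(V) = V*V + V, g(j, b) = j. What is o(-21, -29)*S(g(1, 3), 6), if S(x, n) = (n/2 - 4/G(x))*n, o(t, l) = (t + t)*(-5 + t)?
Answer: 6552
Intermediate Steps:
G(V) = V + V² (G(V) = V² + V = V + V²)
o(t, l) = 2*t*(-5 + t) (o(t, l) = (2*t)*(-5 + t) = 2*t*(-5 + t))
S(x, n) = n*(n/2 - 4/(x*(1 + x))) (S(x, n) = (n/2 - 4*1/(x*(1 + x)))*n = (n*(½) - 4/(x*(1 + x)))*n = (n/2 - 4/(x*(1 + x)))*n = n*(n/2 - 4/(x*(1 + x))))
o(-21, -29)*S(g(1, 3), 6) = (2*(-21)*(-5 - 21))*((½)*6*(-8 + 6*1*(1 + 1))/(1*(1 + 1))) = (2*(-21)*(-26))*((½)*6*1*(-8 + 6*1*2)/2) = 1092*((½)*6*1*(½)*(-8 + 12)) = 1092*((½)*6*1*(½)*4) = 1092*6 = 6552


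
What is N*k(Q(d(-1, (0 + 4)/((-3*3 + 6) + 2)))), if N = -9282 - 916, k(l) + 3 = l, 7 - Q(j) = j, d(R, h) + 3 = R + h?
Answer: -122376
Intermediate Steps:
d(R, h) = -3 + R + h (d(R, h) = -3 + (R + h) = -3 + R + h)
Q(j) = 7 - j
k(l) = -3 + l
N = -10198
N*k(Q(d(-1, (0 + 4)/((-3*3 + 6) + 2)))) = -10198*(-3 + (7 - (-3 - 1 + (0 + 4)/((-3*3 + 6) + 2)))) = -10198*(-3 + (7 - (-3 - 1 + 4/((-9 + 6) + 2)))) = -10198*(-3 + (7 - (-3 - 1 + 4/(-3 + 2)))) = -10198*(-3 + (7 - (-3 - 1 + 4/(-1)))) = -10198*(-3 + (7 - (-3 - 1 + 4*(-1)))) = -10198*(-3 + (7 - (-3 - 1 - 4))) = -10198*(-3 + (7 - 1*(-8))) = -10198*(-3 + (7 + 8)) = -10198*(-3 + 15) = -10198*12 = -122376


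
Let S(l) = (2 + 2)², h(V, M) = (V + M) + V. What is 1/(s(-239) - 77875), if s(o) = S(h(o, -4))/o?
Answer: -239/18612141 ≈ -1.2841e-5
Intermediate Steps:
h(V, M) = M + 2*V (h(V, M) = (M + V) + V = M + 2*V)
S(l) = 16 (S(l) = 4² = 16)
s(o) = 16/o
1/(s(-239) - 77875) = 1/(16/(-239) - 77875) = 1/(16*(-1/239) - 77875) = 1/(-16/239 - 77875) = 1/(-18612141/239) = -239/18612141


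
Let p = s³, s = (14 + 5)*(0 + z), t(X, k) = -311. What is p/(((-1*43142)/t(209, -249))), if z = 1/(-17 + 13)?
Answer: -2133149/2761088 ≈ -0.77258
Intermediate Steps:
z = -¼ (z = 1/(-4) = -¼ ≈ -0.25000)
s = -19/4 (s = (14 + 5)*(0 - ¼) = 19*(-¼) = -19/4 ≈ -4.7500)
p = -6859/64 (p = (-19/4)³ = -6859/64 ≈ -107.17)
p/(((-1*43142)/t(209, -249))) = -6859/(64*(-1*43142/(-311))) = -6859/(64*((-43142*(-1/311)))) = -6859/(64*43142/311) = -6859/64*311/43142 = -2133149/2761088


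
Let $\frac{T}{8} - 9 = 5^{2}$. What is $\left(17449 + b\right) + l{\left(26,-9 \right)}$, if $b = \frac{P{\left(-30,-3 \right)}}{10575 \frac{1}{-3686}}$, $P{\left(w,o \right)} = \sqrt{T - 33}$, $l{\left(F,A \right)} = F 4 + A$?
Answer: $17544 - \frac{3686 \sqrt{239}}{10575} \approx 17539.0$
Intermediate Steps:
$T = 272$ ($T = 72 + 8 \cdot 5^{2} = 72 + 8 \cdot 25 = 72 + 200 = 272$)
$l{\left(F,A \right)} = A + 4 F$ ($l{\left(F,A \right)} = 4 F + A = A + 4 F$)
$P{\left(w,o \right)} = \sqrt{239}$ ($P{\left(w,o \right)} = \sqrt{272 - 33} = \sqrt{239}$)
$b = - \frac{3686 \sqrt{239}}{10575}$ ($b = \frac{\sqrt{239}}{10575 \frac{1}{-3686}} = \frac{\sqrt{239}}{10575 \left(- \frac{1}{3686}\right)} = \frac{\sqrt{239}}{- \frac{10575}{3686}} = \sqrt{239} \left(- \frac{3686}{10575}\right) = - \frac{3686 \sqrt{239}}{10575} \approx -5.3886$)
$\left(17449 + b\right) + l{\left(26,-9 \right)} = \left(17449 - \frac{3686 \sqrt{239}}{10575}\right) + \left(-9 + 4 \cdot 26\right) = \left(17449 - \frac{3686 \sqrt{239}}{10575}\right) + \left(-9 + 104\right) = \left(17449 - \frac{3686 \sqrt{239}}{10575}\right) + 95 = 17544 - \frac{3686 \sqrt{239}}{10575}$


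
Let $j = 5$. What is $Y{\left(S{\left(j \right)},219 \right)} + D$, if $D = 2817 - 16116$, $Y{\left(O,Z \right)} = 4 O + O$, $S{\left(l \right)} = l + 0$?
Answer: $-13274$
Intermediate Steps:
$S{\left(l \right)} = l$
$Y{\left(O,Z \right)} = 5 O$
$D = -13299$ ($D = 2817 - 16116 = -13299$)
$Y{\left(S{\left(j \right)},219 \right)} + D = 5 \cdot 5 - 13299 = 25 - 13299 = -13274$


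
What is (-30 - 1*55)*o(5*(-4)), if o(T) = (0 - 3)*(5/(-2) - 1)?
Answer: -1785/2 ≈ -892.50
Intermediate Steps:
o(T) = 21/2 (o(T) = -3*(5*(-½) - 1) = -3*(-5/2 - 1) = -3*(-7/2) = 21/2)
(-30 - 1*55)*o(5*(-4)) = (-30 - 1*55)*(21/2) = (-30 - 55)*(21/2) = -85*21/2 = -1785/2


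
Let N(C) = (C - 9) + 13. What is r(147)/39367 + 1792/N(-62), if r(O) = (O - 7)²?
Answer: -34704432/1141643 ≈ -30.399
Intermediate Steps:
r(O) = (-7 + O)²
N(C) = 4 + C (N(C) = (-9 + C) + 13 = 4 + C)
r(147)/39367 + 1792/N(-62) = (-7 + 147)²/39367 + 1792/(4 - 62) = 140²*(1/39367) + 1792/(-58) = 19600*(1/39367) + 1792*(-1/58) = 19600/39367 - 896/29 = -34704432/1141643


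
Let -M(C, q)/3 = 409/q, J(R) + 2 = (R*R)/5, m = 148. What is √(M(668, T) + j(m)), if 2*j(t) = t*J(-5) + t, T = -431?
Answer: √55514093/431 ≈ 17.287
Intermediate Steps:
J(R) = -2 + R²/5 (J(R) = -2 + (R*R)/5 = -2 + R²*(⅕) = -2 + R²/5)
M(C, q) = -1227/q
j(t) = 2*t (j(t) = (t*(-2 + (⅕)*(-5)²) + t)/2 = (t*(-2 + (⅕)*25) + t)/2 = (t*(-2 + 5) + t)/2 = (t*3 + t)/2 = (3*t + t)/2 = (4*t)/2 = 2*t)
√(M(668, T) + j(m)) = √(-1227/(-431) + 2*148) = √(-1227*(-1/431) + 296) = √(1227/431 + 296) = √(128803/431) = √55514093/431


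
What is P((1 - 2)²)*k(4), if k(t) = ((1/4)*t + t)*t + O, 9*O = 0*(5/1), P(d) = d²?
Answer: 20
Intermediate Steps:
O = 0 (O = (0*(5/1))/9 = (0*(5*1))/9 = (0*5)/9 = (⅑)*0 = 0)
k(t) = 5*t²/4 (k(t) = ((1/4)*t + t)*t + 0 = ((1*(¼))*t + t)*t + 0 = (t/4 + t)*t + 0 = (5*t/4)*t + 0 = 5*t²/4 + 0 = 5*t²/4)
P((1 - 2)²)*k(4) = ((1 - 2)²)²*((5/4)*4²) = ((-1)²)²*((5/4)*16) = 1²*20 = 1*20 = 20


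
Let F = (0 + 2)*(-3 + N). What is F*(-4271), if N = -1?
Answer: 34168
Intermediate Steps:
F = -8 (F = (0 + 2)*(-3 - 1) = 2*(-4) = -8)
F*(-4271) = -8*(-4271) = 34168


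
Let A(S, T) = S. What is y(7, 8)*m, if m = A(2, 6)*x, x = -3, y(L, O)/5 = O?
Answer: -240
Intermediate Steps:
y(L, O) = 5*O
m = -6 (m = 2*(-3) = -6)
y(7, 8)*m = (5*8)*(-6) = 40*(-6) = -240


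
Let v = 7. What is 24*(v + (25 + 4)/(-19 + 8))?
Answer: 1152/11 ≈ 104.73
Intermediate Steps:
24*(v + (25 + 4)/(-19 + 8)) = 24*(7 + (25 + 4)/(-19 + 8)) = 24*(7 + 29/(-11)) = 24*(7 + 29*(-1/11)) = 24*(7 - 29/11) = 24*(48/11) = 1152/11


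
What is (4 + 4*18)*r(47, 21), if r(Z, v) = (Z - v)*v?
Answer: 41496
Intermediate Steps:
r(Z, v) = v*(Z - v)
(4 + 4*18)*r(47, 21) = (4 + 4*18)*(21*(47 - 1*21)) = (4 + 72)*(21*(47 - 21)) = 76*(21*26) = 76*546 = 41496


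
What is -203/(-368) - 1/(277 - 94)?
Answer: 36781/67344 ≈ 0.54617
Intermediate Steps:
-203/(-368) - 1/(277 - 94) = -203*(-1/368) - 1/183 = 203/368 - 1*1/183 = 203/368 - 1/183 = 36781/67344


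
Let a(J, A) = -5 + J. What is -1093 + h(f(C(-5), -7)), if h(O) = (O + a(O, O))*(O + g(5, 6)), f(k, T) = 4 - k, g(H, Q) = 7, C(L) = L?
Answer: -885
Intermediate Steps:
h(O) = (-5 + 2*O)*(7 + O) (h(O) = (O + (-5 + O))*(O + 7) = (-5 + 2*O)*(7 + O))
-1093 + h(f(C(-5), -7)) = -1093 + (-35 + 2*(4 - 1*(-5))² + 9*(4 - 1*(-5))) = -1093 + (-35 + 2*(4 + 5)² + 9*(4 + 5)) = -1093 + (-35 + 2*9² + 9*9) = -1093 + (-35 + 2*81 + 81) = -1093 + (-35 + 162 + 81) = -1093 + 208 = -885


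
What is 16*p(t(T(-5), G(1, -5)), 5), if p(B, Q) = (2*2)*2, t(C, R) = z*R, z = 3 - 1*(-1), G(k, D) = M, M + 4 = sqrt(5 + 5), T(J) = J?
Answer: 128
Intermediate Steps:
M = -4 + sqrt(10) (M = -4 + sqrt(5 + 5) = -4 + sqrt(10) ≈ -0.83772)
G(k, D) = -4 + sqrt(10)
z = 4 (z = 3 + 1 = 4)
t(C, R) = 4*R
p(B, Q) = 8 (p(B, Q) = 4*2 = 8)
16*p(t(T(-5), G(1, -5)), 5) = 16*8 = 128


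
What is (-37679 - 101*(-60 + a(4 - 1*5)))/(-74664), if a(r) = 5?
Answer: 2677/6222 ≈ 0.43025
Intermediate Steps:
(-37679 - 101*(-60 + a(4 - 1*5)))/(-74664) = (-37679 - 101*(-60 + 5))/(-74664) = (-37679 - 101*(-55))*(-1/74664) = (-37679 - 1*(-5555))*(-1/74664) = (-37679 + 5555)*(-1/74664) = -32124*(-1/74664) = 2677/6222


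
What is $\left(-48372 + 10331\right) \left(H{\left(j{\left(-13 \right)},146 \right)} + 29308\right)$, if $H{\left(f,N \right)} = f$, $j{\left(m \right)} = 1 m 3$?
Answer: $-1113422029$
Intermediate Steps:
$j{\left(m \right)} = 3 m$ ($j{\left(m \right)} = m 3 = 3 m$)
$\left(-48372 + 10331\right) \left(H{\left(j{\left(-13 \right)},146 \right)} + 29308\right) = \left(-48372 + 10331\right) \left(3 \left(-13\right) + 29308\right) = - 38041 \left(-39 + 29308\right) = \left(-38041\right) 29269 = -1113422029$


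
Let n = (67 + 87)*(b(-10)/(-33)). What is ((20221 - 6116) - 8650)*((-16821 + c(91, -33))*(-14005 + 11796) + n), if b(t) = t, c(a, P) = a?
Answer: 604795031750/3 ≈ 2.0160e+11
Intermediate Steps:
n = 140/3 (n = (67 + 87)*(-10/(-33)) = 154*(-10*(-1/33)) = 154*(10/33) = 140/3 ≈ 46.667)
((20221 - 6116) - 8650)*((-16821 + c(91, -33))*(-14005 + 11796) + n) = ((20221 - 6116) - 8650)*((-16821 + 91)*(-14005 + 11796) + 140/3) = (14105 - 8650)*(-16730*(-2209) + 140/3) = 5455*(36956570 + 140/3) = 5455*(110869850/3) = 604795031750/3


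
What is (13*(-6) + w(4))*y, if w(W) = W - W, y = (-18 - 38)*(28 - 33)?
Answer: -21840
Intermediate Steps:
y = 280 (y = -56*(-5) = 280)
w(W) = 0
(13*(-6) + w(4))*y = (13*(-6) + 0)*280 = (-78 + 0)*280 = -78*280 = -21840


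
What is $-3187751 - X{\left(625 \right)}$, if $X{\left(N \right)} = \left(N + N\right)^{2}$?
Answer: $-4750251$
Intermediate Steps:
$X{\left(N \right)} = 4 N^{2}$ ($X{\left(N \right)} = \left(2 N\right)^{2} = 4 N^{2}$)
$-3187751 - X{\left(625 \right)} = -3187751 - 4 \cdot 625^{2} = -3187751 - 4 \cdot 390625 = -3187751 - 1562500 = -4750251$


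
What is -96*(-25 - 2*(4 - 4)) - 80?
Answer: 2320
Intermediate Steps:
-96*(-25 - 2*(4 - 4)) - 80 = -96*(-25 - 2*0) - 80 = -96*(-25 - 1*0) - 80 = -96*(-25 + 0) - 80 = -96*(-25) - 80 = 2400 - 80 = 2320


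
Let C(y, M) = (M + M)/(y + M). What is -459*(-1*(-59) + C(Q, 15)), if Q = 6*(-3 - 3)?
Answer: -184977/7 ≈ -26425.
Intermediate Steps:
Q = -36 (Q = 6*(-6) = -36)
C(y, M) = 2*M/(M + y) (C(y, M) = (2*M)/(M + y) = 2*M/(M + y))
-459*(-1*(-59) + C(Q, 15)) = -459*(-1*(-59) + 2*15/(15 - 36)) = -459*(59 + 2*15/(-21)) = -459*(59 + 2*15*(-1/21)) = -459*(59 - 10/7) = -459*403/7 = -184977/7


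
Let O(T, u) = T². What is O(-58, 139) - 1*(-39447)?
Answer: 42811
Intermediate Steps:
O(-58, 139) - 1*(-39447) = (-58)² - 1*(-39447) = 3364 + 39447 = 42811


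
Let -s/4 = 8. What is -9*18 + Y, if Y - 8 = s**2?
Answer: 870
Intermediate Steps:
s = -32 (s = -4*8 = -32)
Y = 1032 (Y = 8 + (-32)**2 = 8 + 1024 = 1032)
-9*18 + Y = -9*18 + 1032 = -162 + 1032 = 870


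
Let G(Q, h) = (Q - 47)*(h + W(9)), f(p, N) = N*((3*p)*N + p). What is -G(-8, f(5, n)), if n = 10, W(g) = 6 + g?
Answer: 86075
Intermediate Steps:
f(p, N) = N*(p + 3*N*p) (f(p, N) = N*(3*N*p + p) = N*(p + 3*N*p))
G(Q, h) = (-47 + Q)*(15 + h) (G(Q, h) = (Q - 47)*(h + (6 + 9)) = (-47 + Q)*(h + 15) = (-47 + Q)*(15 + h))
-G(-8, f(5, n)) = -(-705 - 470*5*(1 + 3*10) + 15*(-8) - 80*5*(1 + 3*10)) = -(-705 - 470*5*(1 + 30) - 120 - 80*5*(1 + 30)) = -(-705 - 470*5*31 - 120 - 80*5*31) = -(-705 - 47*1550 - 120 - 8*1550) = -(-705 - 72850 - 120 - 12400) = -1*(-86075) = 86075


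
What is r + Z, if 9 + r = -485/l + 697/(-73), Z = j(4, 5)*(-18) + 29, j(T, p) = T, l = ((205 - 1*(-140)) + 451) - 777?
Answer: -120772/1387 ≈ -87.074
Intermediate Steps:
l = 19 (l = ((205 + 140) + 451) - 777 = (345 + 451) - 777 = 796 - 777 = 19)
Z = -43 (Z = 4*(-18) + 29 = -72 + 29 = -43)
r = -61131/1387 (r = -9 + (-485/19 + 697/(-73)) = -9 + (-485*1/19 + 697*(-1/73)) = -9 + (-485/19 - 697/73) = -9 - 48648/1387 = -61131/1387 ≈ -44.074)
r + Z = -61131/1387 - 43 = -120772/1387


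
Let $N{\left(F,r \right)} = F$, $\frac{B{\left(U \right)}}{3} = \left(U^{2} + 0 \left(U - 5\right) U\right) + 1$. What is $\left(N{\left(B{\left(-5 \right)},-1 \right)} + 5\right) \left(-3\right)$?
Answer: $-249$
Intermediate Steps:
$B{\left(U \right)} = 3 + 3 U^{2}$ ($B{\left(U \right)} = 3 \left(\left(U^{2} + 0 \left(U - 5\right) U\right) + 1\right) = 3 \left(\left(U^{2} + 0 \left(-5 + U\right) U\right) + 1\right) = 3 \left(\left(U^{2} + 0 U\right) + 1\right) = 3 \left(\left(U^{2} + 0\right) + 1\right) = 3 \left(U^{2} + 1\right) = 3 \left(1 + U^{2}\right) = 3 + 3 U^{2}$)
$\left(N{\left(B{\left(-5 \right)},-1 \right)} + 5\right) \left(-3\right) = \left(\left(3 + 3 \left(-5\right)^{2}\right) + 5\right) \left(-3\right) = \left(\left(3 + 3 \cdot 25\right) + 5\right) \left(-3\right) = \left(\left(3 + 75\right) + 5\right) \left(-3\right) = \left(78 + 5\right) \left(-3\right) = 83 \left(-3\right) = -249$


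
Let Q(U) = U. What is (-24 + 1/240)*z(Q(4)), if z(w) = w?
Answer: -5759/60 ≈ -95.983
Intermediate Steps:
(-24 + 1/240)*z(Q(4)) = (-24 + 1/240)*4 = -5759/240*4 = -5759/60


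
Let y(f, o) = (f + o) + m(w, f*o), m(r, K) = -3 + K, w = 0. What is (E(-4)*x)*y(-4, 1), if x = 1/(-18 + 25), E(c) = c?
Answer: 40/7 ≈ 5.7143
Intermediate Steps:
x = ⅐ (x = 1/7 = ⅐ ≈ 0.14286)
y(f, o) = -3 + f + o + f*o (y(f, o) = (f + o) + (-3 + f*o) = -3 + f + o + f*o)
(E(-4)*x)*y(-4, 1) = (-4*⅐)*(-3 - 4 + 1 - 4*1) = -4*(-3 - 4 + 1 - 4)/7 = -4/7*(-10) = 40/7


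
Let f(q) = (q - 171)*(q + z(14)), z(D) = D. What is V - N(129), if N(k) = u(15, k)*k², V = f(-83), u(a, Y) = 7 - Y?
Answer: 2047728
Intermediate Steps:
f(q) = (-171 + q)*(14 + q) (f(q) = (q - 171)*(q + 14) = (-171 + q)*(14 + q))
V = 17526 (V = -2394 + (-83)² - 157*(-83) = -2394 + 6889 + 13031 = 17526)
N(k) = k²*(7 - k) (N(k) = (7 - k)*k² = k²*(7 - k))
V - N(129) = 17526 - 129²*(7 - 1*129) = 17526 - 16641*(7 - 129) = 17526 - 16641*(-122) = 17526 - 1*(-2030202) = 17526 + 2030202 = 2047728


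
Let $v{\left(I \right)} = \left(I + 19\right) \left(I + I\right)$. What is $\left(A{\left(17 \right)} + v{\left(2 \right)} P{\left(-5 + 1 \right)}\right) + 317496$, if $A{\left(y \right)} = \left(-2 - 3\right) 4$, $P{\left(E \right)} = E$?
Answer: $317140$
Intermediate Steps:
$A{\left(y \right)} = -20$ ($A{\left(y \right)} = \left(-5\right) 4 = -20$)
$v{\left(I \right)} = 2 I \left(19 + I\right)$ ($v{\left(I \right)} = \left(19 + I\right) 2 I = 2 I \left(19 + I\right)$)
$\left(A{\left(17 \right)} + v{\left(2 \right)} P{\left(-5 + 1 \right)}\right) + 317496 = \left(-20 + 2 \cdot 2 \left(19 + 2\right) \left(-5 + 1\right)\right) + 317496 = \left(-20 + 2 \cdot 2 \cdot 21 \left(-4\right)\right) + 317496 = \left(-20 + 84 \left(-4\right)\right) + 317496 = \left(-20 - 336\right) + 317496 = -356 + 317496 = 317140$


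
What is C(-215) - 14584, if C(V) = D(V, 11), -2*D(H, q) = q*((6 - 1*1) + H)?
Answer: -13429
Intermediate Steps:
D(H, q) = -q*(5 + H)/2 (D(H, q) = -q*((6 - 1*1) + H)/2 = -q*((6 - 1) + H)/2 = -q*(5 + H)/2)
C(V) = -55/2 - 11*V/2 (C(V) = -½*11*(5 + V) = -55/2 - 11*V/2)
C(-215) - 14584 = (-55/2 - 11/2*(-215)) - 14584 = (-55/2 + 2365/2) - 14584 = 1155 - 14584 = -13429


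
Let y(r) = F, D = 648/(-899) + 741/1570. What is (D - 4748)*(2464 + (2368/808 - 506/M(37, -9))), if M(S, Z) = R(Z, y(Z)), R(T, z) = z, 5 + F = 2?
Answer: -2675990149065413/213831645 ≈ -1.2514e+7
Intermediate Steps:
F = -3 (F = -5 + 2 = -3)
D = -351201/1411430 (D = 648*(-1/899) + 741*(1/1570) = -648/899 + 741/1570 = -351201/1411430 ≈ -0.24883)
y(r) = -3
M(S, Z) = -3
(D - 4748)*(2464 + (2368/808 - 506/M(37, -9))) = (-351201/1411430 - 4748)*(2464 + (2368/808 - 506/(-3))) = -6701820841*(2464 + (2368*(1/808) - 506*(-⅓)))/1411430 = -6701820841*(2464 + (296/101 + 506/3))/1411430 = -6701820841*(2464 + 51994/303)/1411430 = -6701820841/1411430*798586/303 = -2675990149065413/213831645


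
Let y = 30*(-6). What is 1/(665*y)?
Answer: -1/119700 ≈ -8.3542e-6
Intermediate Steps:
y = -180
1/(665*y) = 1/(665*(-180)) = (1/665)*(-1/180) = -1/119700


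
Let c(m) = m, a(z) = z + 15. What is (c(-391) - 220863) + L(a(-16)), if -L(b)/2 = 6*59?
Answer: -221962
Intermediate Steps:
a(z) = 15 + z
L(b) = -708 (L(b) = -12*59 = -2*354 = -708)
(c(-391) - 220863) + L(a(-16)) = (-391 - 220863) - 708 = -221254 - 708 = -221962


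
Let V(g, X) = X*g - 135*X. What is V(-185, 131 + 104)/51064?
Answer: -9400/6383 ≈ -1.4727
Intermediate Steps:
V(g, X) = -135*X + X*g
V(-185, 131 + 104)/51064 = ((131 + 104)*(-135 - 185))/51064 = (235*(-320))*(1/51064) = -75200*1/51064 = -9400/6383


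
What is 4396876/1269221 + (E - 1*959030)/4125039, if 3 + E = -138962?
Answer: 16743686666269/5235586124619 ≈ 3.1981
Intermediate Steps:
E = -138965 (E = -3 - 138962 = -138965)
4396876/1269221 + (E - 1*959030)/4125039 = 4396876/1269221 + (-138965 - 1*959030)/4125039 = 4396876*(1/1269221) + (-138965 - 959030)*(1/4125039) = 4396876/1269221 - 1097995*1/4125039 = 4396876/1269221 - 1097995/4125039 = 16743686666269/5235586124619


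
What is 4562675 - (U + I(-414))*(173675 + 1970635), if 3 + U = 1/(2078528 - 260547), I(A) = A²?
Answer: -668135580193872365/1817981 ≈ -3.6752e+11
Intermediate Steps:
U = -5453942/1817981 (U = -3 + 1/(2078528 - 260547) = -3 + 1/1817981 = -5453942/1817981 ≈ -3.0000)
4562675 - (U + I(-414))*(173675 + 1970635) = 4562675 - (-5453942/1817981 + (-414)²)*(173675 + 1970635) = 4562675 - (-5453942/1817981 + 171396)*2144310 = 4562675 - 311589217534*2144310/1817981 = 4562675 - 1*668143875050331540/1817981 = 4562675 - 668143875050331540/1817981 = -668135580193872365/1817981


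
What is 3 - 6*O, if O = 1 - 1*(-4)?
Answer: -27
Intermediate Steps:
O = 5 (O = 1 + 4 = 5)
3 - 6*O = 3 - 6*5 = 3 - 30 = -27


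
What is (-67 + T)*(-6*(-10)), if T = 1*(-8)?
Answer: -4500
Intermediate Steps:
T = -8
(-67 + T)*(-6*(-10)) = (-67 - 8)*(-6*(-10)) = -75*60 = -4500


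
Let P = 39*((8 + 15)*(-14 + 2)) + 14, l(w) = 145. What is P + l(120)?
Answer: -10605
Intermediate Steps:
P = -10750 (P = 39*(23*(-12)) + 14 = 39*(-276) + 14 = -10764 + 14 = -10750)
P + l(120) = -10750 + 145 = -10605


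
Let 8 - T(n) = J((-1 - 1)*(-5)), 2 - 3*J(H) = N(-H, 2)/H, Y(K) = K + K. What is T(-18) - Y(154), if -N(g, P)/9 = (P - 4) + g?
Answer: -4456/15 ≈ -297.07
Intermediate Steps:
N(g, P) = 36 - 9*P - 9*g (N(g, P) = -9*((P - 4) + g) = -9*((-4 + P) + g) = -9*(-4 + P + g) = 36 - 9*P - 9*g)
Y(K) = 2*K
J(H) = ⅔ - (18 + 9*H)/(3*H) (J(H) = ⅔ - (36 - 9*2 - (-9)*H)/(3*H) = ⅔ - (36 - 18 + 9*H)/(3*H) = ⅔ - (18 + 9*H)/(3*H))
T(n) = 164/15 (T(n) = 8 - (-7/3 - 6*(-1/(5*(-1 - 1)))) = 8 - (-7/3 - 6/((-2*(-5)))) = 8 - (-7/3 - 6/10) = 8 - (-7/3 - 6*⅒) = 8 - (-7/3 - ⅗) = 8 - 1*(-44/15) = 8 + 44/15 = 164/15)
T(-18) - Y(154) = 164/15 - 2*154 = 164/15 - 1*308 = 164/15 - 308 = -4456/15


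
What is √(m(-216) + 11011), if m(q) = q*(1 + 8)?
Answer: √9067 ≈ 95.221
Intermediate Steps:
m(q) = 9*q (m(q) = q*9 = 9*q)
√(m(-216) + 11011) = √(9*(-216) + 11011) = √(-1944 + 11011) = √9067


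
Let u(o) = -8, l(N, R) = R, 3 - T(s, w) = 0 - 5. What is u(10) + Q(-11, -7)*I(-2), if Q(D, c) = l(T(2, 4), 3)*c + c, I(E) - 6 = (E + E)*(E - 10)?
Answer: -1520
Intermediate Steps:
T(s, w) = 8 (T(s, w) = 3 - (0 - 5) = 3 - 1*(-5) = 3 + 5 = 8)
I(E) = 6 + 2*E*(-10 + E) (I(E) = 6 + (E + E)*(E - 10) = 6 + (2*E)*(-10 + E) = 6 + 2*E*(-10 + E))
Q(D, c) = 4*c (Q(D, c) = 3*c + c = 4*c)
u(10) + Q(-11, -7)*I(-2) = -8 + (4*(-7))*(6 - 20*(-2) + 2*(-2)²) = -8 - 28*(6 + 40 + 2*4) = -8 - 28*(6 + 40 + 8) = -8 - 28*54 = -8 - 1512 = -1520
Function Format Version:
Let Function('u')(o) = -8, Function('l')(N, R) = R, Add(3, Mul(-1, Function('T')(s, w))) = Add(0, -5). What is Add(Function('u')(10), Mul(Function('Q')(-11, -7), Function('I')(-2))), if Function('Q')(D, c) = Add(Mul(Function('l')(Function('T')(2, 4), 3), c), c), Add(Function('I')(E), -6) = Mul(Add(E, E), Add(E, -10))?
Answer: -1520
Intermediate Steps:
Function('T')(s, w) = 8 (Function('T')(s, w) = Add(3, Mul(-1, Add(0, -5))) = Add(3, Mul(-1, -5)) = Add(3, 5) = 8)
Function('I')(E) = Add(6, Mul(2, E, Add(-10, E))) (Function('I')(E) = Add(6, Mul(Add(E, E), Add(E, -10))) = Add(6, Mul(Mul(2, E), Add(-10, E))) = Add(6, Mul(2, E, Add(-10, E))))
Function('Q')(D, c) = Mul(4, c) (Function('Q')(D, c) = Add(Mul(3, c), c) = Mul(4, c))
Add(Function('u')(10), Mul(Function('Q')(-11, -7), Function('I')(-2))) = Add(-8, Mul(Mul(4, -7), Add(6, Mul(-20, -2), Mul(2, Pow(-2, 2))))) = Add(-8, Mul(-28, Add(6, 40, Mul(2, 4)))) = Add(-8, Mul(-28, Add(6, 40, 8))) = Add(-8, Mul(-28, 54)) = Add(-8, -1512) = -1520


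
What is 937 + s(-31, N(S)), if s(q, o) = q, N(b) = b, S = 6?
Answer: 906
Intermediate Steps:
937 + s(-31, N(S)) = 937 - 31 = 906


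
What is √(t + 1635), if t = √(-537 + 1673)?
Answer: √(1635 + 4*√71) ≈ 40.850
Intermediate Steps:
t = 4*√71 (t = √1136 = 4*√71 ≈ 33.705)
√(t + 1635) = √(4*√71 + 1635) = √(1635 + 4*√71)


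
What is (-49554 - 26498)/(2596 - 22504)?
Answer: 19013/4977 ≈ 3.8202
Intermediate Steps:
(-49554 - 26498)/(2596 - 22504) = -76052/(-19908) = -76052*(-1/19908) = 19013/4977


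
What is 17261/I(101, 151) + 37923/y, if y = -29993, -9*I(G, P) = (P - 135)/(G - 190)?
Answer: 414684440805/479888 ≈ 8.6413e+5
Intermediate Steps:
I(G, P) = -(-135 + P)/(9*(-190 + G)) (I(G, P) = -(P - 135)/(9*(G - 190)) = -(-135 + P)/(9*(-190 + G)))
17261/I(101, 151) + 37923/y = 17261/(((135 - 1*151)/(9*(-190 + 101)))) + 37923/(-29993) = 17261/(((⅑)*(135 - 151)/(-89))) + 37923*(-1/29993) = 17261/(((⅑)*(-1/89)*(-16))) - 37923/29993 = 17261/(16/801) - 37923/29993 = 17261*(801/16) - 37923/29993 = 13826061/16 - 37923/29993 = 414684440805/479888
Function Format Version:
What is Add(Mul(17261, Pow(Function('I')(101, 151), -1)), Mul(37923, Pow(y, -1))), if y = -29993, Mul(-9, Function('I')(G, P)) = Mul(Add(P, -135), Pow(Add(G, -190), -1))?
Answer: Rational(414684440805, 479888) ≈ 8.6413e+5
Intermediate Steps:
Function('I')(G, P) = Mul(Rational(-1, 9), Pow(Add(-190, G), -1), Add(-135, P)) (Function('I')(G, P) = Mul(Rational(-1, 9), Mul(Add(P, -135), Pow(Add(G, -190), -1))) = Mul(Rational(-1, 9), Mul(Add(-135, P), Pow(Add(-190, G), -1))) = Mul(Rational(-1, 9), Mul(Pow(Add(-190, G), -1), Add(-135, P))) = Mul(Rational(-1, 9), Pow(Add(-190, G), -1), Add(-135, P)))
Add(Mul(17261, Pow(Function('I')(101, 151), -1)), Mul(37923, Pow(y, -1))) = Add(Mul(17261, Pow(Mul(Rational(1, 9), Pow(Add(-190, 101), -1), Add(135, Mul(-1, 151))), -1)), Mul(37923, Pow(-29993, -1))) = Add(Mul(17261, Pow(Mul(Rational(1, 9), Pow(-89, -1), Add(135, -151)), -1)), Mul(37923, Rational(-1, 29993))) = Add(Mul(17261, Pow(Mul(Rational(1, 9), Rational(-1, 89), -16), -1)), Rational(-37923, 29993)) = Add(Mul(17261, Pow(Rational(16, 801), -1)), Rational(-37923, 29993)) = Add(Mul(17261, Rational(801, 16)), Rational(-37923, 29993)) = Add(Rational(13826061, 16), Rational(-37923, 29993)) = Rational(414684440805, 479888)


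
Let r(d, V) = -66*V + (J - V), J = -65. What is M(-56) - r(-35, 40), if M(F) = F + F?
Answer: 2633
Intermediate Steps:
r(d, V) = -65 - 67*V (r(d, V) = -66*V + (-65 - V) = -65 - 67*V)
M(F) = 2*F
M(-56) - r(-35, 40) = 2*(-56) - (-65 - 67*40) = -112 - (-65 - 2680) = -112 - 1*(-2745) = -112 + 2745 = 2633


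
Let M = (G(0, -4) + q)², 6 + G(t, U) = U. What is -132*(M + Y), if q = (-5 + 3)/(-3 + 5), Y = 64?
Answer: -24420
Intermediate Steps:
G(t, U) = -6 + U
q = -1 (q = -2/2 = -2*½ = -1)
M = 121 (M = ((-6 - 4) - 1)² = (-10 - 1)² = (-11)² = 121)
-132*(M + Y) = -132*(121 + 64) = -132*185 = -24420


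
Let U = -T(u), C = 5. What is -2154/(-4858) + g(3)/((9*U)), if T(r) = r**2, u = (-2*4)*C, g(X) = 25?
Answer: 617923/1399104 ≈ 0.44166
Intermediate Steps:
u = -40 (u = -2*4*5 = -8*5 = -40)
U = -1600 (U = -1*(-40)**2 = -1*1600 = -1600)
-2154/(-4858) + g(3)/((9*U)) = -2154/(-4858) + 25/((9*(-1600))) = -2154*(-1/4858) + 25/(-14400) = 1077/2429 + 25*(-1/14400) = 1077/2429 - 1/576 = 617923/1399104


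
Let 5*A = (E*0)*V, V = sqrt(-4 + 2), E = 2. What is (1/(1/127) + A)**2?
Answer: 16129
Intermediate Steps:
V = I*sqrt(2) (V = sqrt(-2) = I*sqrt(2) ≈ 1.4142*I)
A = 0 (A = ((2*0)*(I*sqrt(2)))/5 = (0*(I*sqrt(2)))/5 = (1/5)*0 = 0)
(1/(1/127) + A)**2 = (1/(1/127) + 0)**2 = (127 + 0)**2 = 127**2 = 16129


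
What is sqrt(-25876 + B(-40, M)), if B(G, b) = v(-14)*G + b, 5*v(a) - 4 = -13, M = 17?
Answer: I*sqrt(25787) ≈ 160.58*I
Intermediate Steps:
v(a) = -9/5 (v(a) = 4/5 + (1/5)*(-13) = 4/5 - 13/5 = -9/5)
B(G, b) = b - 9*G/5 (B(G, b) = -9*G/5 + b = b - 9*G/5)
sqrt(-25876 + B(-40, M)) = sqrt(-25876 + (17 - 9/5*(-40))) = sqrt(-25876 + (17 + 72)) = sqrt(-25876 + 89) = sqrt(-25787) = I*sqrt(25787)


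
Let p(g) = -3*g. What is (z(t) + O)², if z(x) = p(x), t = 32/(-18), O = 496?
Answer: 2262016/9 ≈ 2.5134e+5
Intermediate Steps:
t = -16/9 (t = 32*(-1/18) = -16/9 ≈ -1.7778)
z(x) = -3*x
(z(t) + O)² = (-3*(-16/9) + 496)² = (16/3 + 496)² = (1504/3)² = 2262016/9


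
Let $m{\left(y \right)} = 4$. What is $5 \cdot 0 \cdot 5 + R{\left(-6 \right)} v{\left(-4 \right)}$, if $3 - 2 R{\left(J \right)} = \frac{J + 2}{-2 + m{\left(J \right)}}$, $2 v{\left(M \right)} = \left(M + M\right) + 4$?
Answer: $-5$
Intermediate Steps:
$v{\left(M \right)} = 2 + M$ ($v{\left(M \right)} = \frac{\left(M + M\right) + 4}{2} = \frac{2 M + 4}{2} = \frac{4 + 2 M}{2} = 2 + M$)
$R{\left(J \right)} = 1 - \frac{J}{4}$ ($R{\left(J \right)} = \frac{3}{2} - \frac{\left(J + 2\right) \frac{1}{-2 + 4}}{2} = \frac{3}{2} - \frac{\left(2 + J\right) \frac{1}{2}}{2} = \frac{3}{2} - \frac{1 + \frac{J}{2}}{2} = \frac{3}{2} - \left(\frac{1}{2} + \frac{J}{4}\right) = 1 - \frac{J}{4}$)
$5 \cdot 0 \cdot 5 + R{\left(-6 \right)} v{\left(-4 \right)} = 5 \cdot 0 \cdot 5 + \left(1 - - \frac{3}{2}\right) \left(2 - 4\right) = 0 \cdot 5 + \left(1 + \frac{3}{2}\right) \left(-2\right) = 0 + \frac{5}{2} \left(-2\right) = 0 - 5 = -5$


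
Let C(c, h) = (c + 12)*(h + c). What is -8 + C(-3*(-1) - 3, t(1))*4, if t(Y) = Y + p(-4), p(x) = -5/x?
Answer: 100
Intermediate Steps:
t(Y) = 5/4 + Y (t(Y) = Y - 5/(-4) = Y - 5*(-¼) = Y + 5/4 = 5/4 + Y)
C(c, h) = (12 + c)*(c + h)
-8 + C(-3*(-1) - 3, t(1))*4 = -8 + ((-3*(-1) - 3)² + 12*(-3*(-1) - 3) + 12*(5/4 + 1) + (-3*(-1) - 3)*(5/4 + 1))*4 = -8 + ((3 - 3)² + 12*(3 - 3) + 12*(9/4) + (3 - 3)*(9/4))*4 = -8 + (0² + 12*0 + 27 + 0*(9/4))*4 = -8 + (0 + 0 + 27 + 0)*4 = -8 + 27*4 = -8 + 108 = 100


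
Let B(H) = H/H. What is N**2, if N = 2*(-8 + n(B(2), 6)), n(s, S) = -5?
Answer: 676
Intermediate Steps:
B(H) = 1
N = -26 (N = 2*(-8 - 5) = 2*(-13) = -26)
N**2 = (-26)**2 = 676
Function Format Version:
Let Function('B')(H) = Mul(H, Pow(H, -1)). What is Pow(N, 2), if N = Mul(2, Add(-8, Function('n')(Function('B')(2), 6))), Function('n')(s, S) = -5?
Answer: 676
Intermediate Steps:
Function('B')(H) = 1
N = -26 (N = Mul(2, Add(-8, -5)) = Mul(2, -13) = -26)
Pow(N, 2) = Pow(-26, 2) = 676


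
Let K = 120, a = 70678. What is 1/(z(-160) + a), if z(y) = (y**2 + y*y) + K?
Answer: 1/121998 ≈ 8.1969e-6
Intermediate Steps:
z(y) = 120 + 2*y**2 (z(y) = (y**2 + y*y) + 120 = (y**2 + y**2) + 120 = 2*y**2 + 120 = 120 + 2*y**2)
1/(z(-160) + a) = 1/((120 + 2*(-160)**2) + 70678) = 1/((120 + 2*25600) + 70678) = 1/((120 + 51200) + 70678) = 1/(51320 + 70678) = 1/121998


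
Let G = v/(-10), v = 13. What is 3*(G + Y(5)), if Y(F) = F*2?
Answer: 261/10 ≈ 26.100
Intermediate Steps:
Y(F) = 2*F
G = -13/10 (G = 13/(-10) = 13*(-1/10) = -13/10 ≈ -1.3000)
3*(G + Y(5)) = 3*(-13/10 + 2*5) = 3*(-13/10 + 10) = 3*(87/10) = 261/10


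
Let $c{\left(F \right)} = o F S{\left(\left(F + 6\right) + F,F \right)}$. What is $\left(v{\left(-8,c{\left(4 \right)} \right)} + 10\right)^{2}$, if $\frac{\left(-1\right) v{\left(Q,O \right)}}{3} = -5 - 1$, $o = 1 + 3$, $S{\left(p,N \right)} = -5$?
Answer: $784$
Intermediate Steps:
$o = 4$
$c{\left(F \right)} = - 20 F$ ($c{\left(F \right)} = 4 F \left(-5\right) = - 20 F$)
$v{\left(Q,O \right)} = 18$ ($v{\left(Q,O \right)} = - 3 \left(-5 - 1\right) = \left(-3\right) \left(-6\right) = 18$)
$\left(v{\left(-8,c{\left(4 \right)} \right)} + 10\right)^{2} = \left(18 + 10\right)^{2} = 28^{2} = 784$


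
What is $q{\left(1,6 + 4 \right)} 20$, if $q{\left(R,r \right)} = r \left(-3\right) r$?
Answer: $-6000$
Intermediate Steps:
$q{\left(R,r \right)} = - 3 r^{2}$ ($q{\left(R,r \right)} = - 3 r r = - 3 r^{2}$)
$q{\left(1,6 + 4 \right)} 20 = - 3 \left(6 + 4\right)^{2} \cdot 20 = - 3 \cdot 10^{2} \cdot 20 = \left(-3\right) 100 \cdot 20 = \left(-300\right) 20 = -6000$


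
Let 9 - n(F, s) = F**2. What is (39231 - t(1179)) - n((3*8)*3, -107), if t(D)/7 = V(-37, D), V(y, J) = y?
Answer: 44665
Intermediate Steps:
t(D) = -259 (t(D) = 7*(-37) = -259)
n(F, s) = 9 - F**2
(39231 - t(1179)) - n((3*8)*3, -107) = (39231 - 1*(-259)) - (9 - ((3*8)*3)**2) = (39231 + 259) - (9 - (24*3)**2) = 39490 - (9 - 1*72**2) = 39490 - (9 - 1*5184) = 39490 - (9 - 5184) = 39490 - 1*(-5175) = 39490 + 5175 = 44665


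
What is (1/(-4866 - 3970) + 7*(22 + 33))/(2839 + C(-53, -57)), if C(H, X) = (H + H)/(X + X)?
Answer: 193905963/1430336336 ≈ 0.13557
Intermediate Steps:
C(H, X) = H/X (C(H, X) = (2*H)/((2*X)) = (2*H)*(1/(2*X)) = H/X)
(1/(-4866 - 3970) + 7*(22 + 33))/(2839 + C(-53, -57)) = (1/(-4866 - 3970) + 7*(22 + 33))/(2839 - 53/(-57)) = (1/(-8836) + 7*55)/(2839 - 53*(-1/57)) = (-1/8836 + 385)/(2839 + 53/57) = 3401859/(8836*(161876/57)) = (3401859/8836)*(57/161876) = 193905963/1430336336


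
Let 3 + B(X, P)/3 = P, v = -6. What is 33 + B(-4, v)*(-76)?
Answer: 2085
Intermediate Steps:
B(X, P) = -9 + 3*P
33 + B(-4, v)*(-76) = 33 + (-9 + 3*(-6))*(-76) = 33 + (-9 - 18)*(-76) = 33 - 27*(-76) = 33 + 2052 = 2085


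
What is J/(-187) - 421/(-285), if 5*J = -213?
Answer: 90868/53295 ≈ 1.7050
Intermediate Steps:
J = -213/5 (J = (⅕)*(-213) = -213/5 ≈ -42.600)
J/(-187) - 421/(-285) = -213/5/(-187) - 421/(-285) = -213/5*(-1/187) - 421*(-1/285) = 213/935 + 421/285 = 90868/53295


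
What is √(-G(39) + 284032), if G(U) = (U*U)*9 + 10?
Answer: 21*√613 ≈ 519.94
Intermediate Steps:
G(U) = 10 + 9*U² (G(U) = U²*9 + 10 = 9*U² + 10 = 10 + 9*U²)
√(-G(39) + 284032) = √(-(10 + 9*39²) + 284032) = √(-(10 + 9*1521) + 284032) = √(-(10 + 13689) + 284032) = √(-1*13699 + 284032) = √(-13699 + 284032) = √270333 = 21*√613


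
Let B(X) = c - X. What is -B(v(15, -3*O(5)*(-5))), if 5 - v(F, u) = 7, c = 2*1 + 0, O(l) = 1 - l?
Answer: -4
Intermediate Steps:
c = 2 (c = 2 + 0 = 2)
v(F, u) = -2 (v(F, u) = 5 - 1*7 = 5 - 7 = -2)
B(X) = 2 - X
-B(v(15, -3*O(5)*(-5))) = -(2 - 1*(-2)) = -(2 + 2) = -1*4 = -4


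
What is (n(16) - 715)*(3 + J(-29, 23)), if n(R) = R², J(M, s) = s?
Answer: -11934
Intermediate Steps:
(n(16) - 715)*(3 + J(-29, 23)) = (16² - 715)*(3 + 23) = (256 - 715)*26 = -459*26 = -11934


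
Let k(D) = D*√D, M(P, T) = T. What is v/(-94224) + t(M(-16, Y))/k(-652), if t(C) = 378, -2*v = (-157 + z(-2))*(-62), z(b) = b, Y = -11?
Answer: 1643/31408 + 189*I*√163/106276 ≈ 0.052312 + 0.022705*I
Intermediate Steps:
k(D) = D^(3/2)
v = -4929 (v = -(-157 - 2)*(-62)/2 = -(-159)*(-62)/2 = -½*9858 = -4929)
v/(-94224) + t(M(-16, Y))/k(-652) = -4929/(-94224) + 378/((-652)^(3/2)) = -4929*(-1/94224) + 378/((-1304*I*√163)) = 1643/31408 + 378*(I*√163/212552) = 1643/31408 + 189*I*√163/106276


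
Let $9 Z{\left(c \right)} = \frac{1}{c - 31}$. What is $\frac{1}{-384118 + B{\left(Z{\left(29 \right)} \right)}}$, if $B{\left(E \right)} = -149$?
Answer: $- \frac{1}{384267} \approx -2.6024 \cdot 10^{-6}$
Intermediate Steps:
$Z{\left(c \right)} = \frac{1}{9 \left(-31 + c\right)}$ ($Z{\left(c \right)} = \frac{1}{9 \left(c - 31\right)} = \frac{1}{9 \left(-31 + c\right)}$)
$\frac{1}{-384118 + B{\left(Z{\left(29 \right)} \right)}} = \frac{1}{-384118 - 149} = \frac{1}{-384267} = - \frac{1}{384267}$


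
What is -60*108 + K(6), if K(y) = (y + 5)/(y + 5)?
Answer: -6479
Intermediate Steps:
K(y) = 1 (K(y) = (5 + y)/(5 + y) = 1)
-60*108 + K(6) = -60*108 + 1 = -6480 + 1 = -6479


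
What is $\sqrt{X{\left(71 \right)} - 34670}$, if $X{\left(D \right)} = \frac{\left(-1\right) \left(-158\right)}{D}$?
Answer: $\frac{2 i \sqrt{43690063}}{71} \approx 186.19 i$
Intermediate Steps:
$X{\left(D \right)} = \frac{158}{D}$
$\sqrt{X{\left(71 \right)} - 34670} = \sqrt{\frac{158}{71} - 34670} = \sqrt{- \frac{2461412}{71}} = \frac{2 i \sqrt{43690063}}{71}$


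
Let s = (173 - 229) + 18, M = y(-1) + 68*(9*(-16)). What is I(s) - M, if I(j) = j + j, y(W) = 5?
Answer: 9711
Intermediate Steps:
M = -9787 (M = 5 + 68*(9*(-16)) = 5 + 68*(-144) = 5 - 9792 = -9787)
s = -38 (s = -56 + 18 = -38)
I(j) = 2*j
I(s) - M = 2*(-38) - 1*(-9787) = -76 + 9787 = 9711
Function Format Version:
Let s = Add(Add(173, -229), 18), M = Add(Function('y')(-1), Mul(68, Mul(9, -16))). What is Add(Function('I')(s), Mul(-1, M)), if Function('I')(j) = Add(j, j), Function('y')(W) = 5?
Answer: 9711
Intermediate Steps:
M = -9787 (M = Add(5, Mul(68, Mul(9, -16))) = Add(5, Mul(68, -144)) = Add(5, -9792) = -9787)
s = -38 (s = Add(-56, 18) = -38)
Function('I')(j) = Mul(2, j)
Add(Function('I')(s), Mul(-1, M)) = Add(Mul(2, -38), Mul(-1, -9787)) = Add(-76, 9787) = 9711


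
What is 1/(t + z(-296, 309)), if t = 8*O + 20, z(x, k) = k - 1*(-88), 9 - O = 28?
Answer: 1/265 ≈ 0.0037736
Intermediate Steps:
O = -19 (O = 9 - 1*28 = 9 - 28 = -19)
z(x, k) = 88 + k (z(x, k) = k + 88 = 88 + k)
t = -132 (t = 8*(-19) + 20 = -152 + 20 = -132)
1/(t + z(-296, 309)) = 1/(-132 + (88 + 309)) = 1/(-132 + 397) = 1/265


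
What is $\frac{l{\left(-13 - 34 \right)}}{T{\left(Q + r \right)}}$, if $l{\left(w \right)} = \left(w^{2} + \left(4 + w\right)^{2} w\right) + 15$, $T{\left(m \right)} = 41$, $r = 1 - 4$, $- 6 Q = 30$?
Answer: $- \frac{84679}{41} \approx -2065.3$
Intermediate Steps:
$Q = -5$ ($Q = \left(- \frac{1}{6}\right) 30 = -5$)
$r = -3$ ($r = 1 - 4 = -3$)
$l{\left(w \right)} = 15 + w^{2} + w \left(4 + w\right)^{2}$ ($l{\left(w \right)} = \left(w^{2} + w \left(4 + w\right)^{2}\right) + 15 = 15 + w^{2} + w \left(4 + w\right)^{2}$)
$\frac{l{\left(-13 - 34 \right)}}{T{\left(Q + r \right)}} = \frac{15 + \left(-13 - 34\right)^{2} + \left(-13 - 34\right) \left(4 - 47\right)^{2}}{41} = \left(15 + \left(-13 - 34\right)^{2} + \left(-13 - 34\right) \left(4 - 47\right)^{2}\right) \frac{1}{41} = \left(15 + \left(-47\right)^{2} - 47 \left(4 - 47\right)^{2}\right) \frac{1}{41} = \left(15 + 2209 - 47 \left(-43\right)^{2}\right) \frac{1}{41} = \left(15 + 2209 - 86903\right) \frac{1}{41} = \left(-84679\right) \frac{1}{41} = - \frac{84679}{41}$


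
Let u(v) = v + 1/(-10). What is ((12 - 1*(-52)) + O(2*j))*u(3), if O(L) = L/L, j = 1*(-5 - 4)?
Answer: 377/2 ≈ 188.50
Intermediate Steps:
u(v) = -⅒ + v (u(v) = v - ⅒ = -⅒ + v)
j = -9 (j = 1*(-9) = -9)
O(L) = 1
((12 - 1*(-52)) + O(2*j))*u(3) = ((12 - 1*(-52)) + 1)*(-⅒ + 3) = ((12 + 52) + 1)*(29/10) = (64 + 1)*(29/10) = 65*(29/10) = 377/2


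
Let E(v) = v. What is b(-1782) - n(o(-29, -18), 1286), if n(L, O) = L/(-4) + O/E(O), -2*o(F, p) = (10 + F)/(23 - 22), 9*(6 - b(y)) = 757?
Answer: -5525/72 ≈ -76.736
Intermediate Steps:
b(y) = -703/9 (b(y) = 6 - ⅑*757 = 6 - 757/9 = -703/9)
o(F, p) = -5 - F/2 (o(F, p) = -(10 + F)/(2*(23 - 22)) = -(10 + F)/(2*1) = -(10 + F)/2 = -5 - F/2)
n(L, O) = 1 - L/4 (n(L, O) = L/(-4) + O/O = L*(-¼) + 1 = -L/4 + 1 = 1 - L/4)
b(-1782) - n(o(-29, -18), 1286) = -703/9 - (1 - (-5 - ½*(-29))/4) = -703/9 - (1 - (-5 + 29/2)/4) = -703/9 - (1 - ¼*19/2) = -703/9 - (1 - 19/8) = -703/9 - 1*(-11/8) = -703/9 + 11/8 = -5525/72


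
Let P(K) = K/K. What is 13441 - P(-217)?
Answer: 13440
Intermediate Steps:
P(K) = 1
13441 - P(-217) = 13441 - 1*1 = 13441 - 1 = 13440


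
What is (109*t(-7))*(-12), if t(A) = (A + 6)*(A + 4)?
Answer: -3924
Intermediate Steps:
t(A) = (4 + A)*(6 + A) (t(A) = (6 + A)*(4 + A) = (4 + A)*(6 + A))
(109*t(-7))*(-12) = (109*(24 + (-7)**2 + 10*(-7)))*(-12) = (109*(24 + 49 - 70))*(-12) = (109*3)*(-12) = 327*(-12) = -3924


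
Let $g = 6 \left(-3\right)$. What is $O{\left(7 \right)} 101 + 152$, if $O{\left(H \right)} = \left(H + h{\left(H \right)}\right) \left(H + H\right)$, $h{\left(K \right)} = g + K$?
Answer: $-5504$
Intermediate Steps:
$g = -18$
$h{\left(K \right)} = -18 + K$
$O{\left(H \right)} = 2 H \left(-18 + 2 H\right)$ ($O{\left(H \right)} = \left(H + \left(-18 + H\right)\right) \left(H + H\right) = \left(-18 + 2 H\right) 2 H = 2 H \left(-18 + 2 H\right)$)
$O{\left(7 \right)} 101 + 152 = 4 \cdot 7 \left(-9 + 7\right) 101 + 152 = 4 \cdot 7 \left(-2\right) 101 + 152 = \left(-56\right) 101 + 152 = -5656 + 152 = -5504$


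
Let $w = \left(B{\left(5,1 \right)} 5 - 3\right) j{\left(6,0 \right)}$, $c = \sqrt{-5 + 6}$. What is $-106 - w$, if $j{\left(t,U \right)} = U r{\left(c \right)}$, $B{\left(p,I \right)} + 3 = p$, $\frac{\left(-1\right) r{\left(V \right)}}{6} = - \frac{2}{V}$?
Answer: $-106$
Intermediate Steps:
$c = 1$ ($c = \sqrt{1} = 1$)
$r{\left(V \right)} = \frac{12}{V}$ ($r{\left(V \right)} = - 6 \left(- \frac{2}{V}\right) = \frac{12}{V}$)
$B{\left(p,I \right)} = -3 + p$
$j{\left(t,U \right)} = 12 U$ ($j{\left(t,U \right)} = U \frac{12}{1} = U 12 \cdot 1 = U 12 = 12 U$)
$w = 0$ ($w = \left(\left(-3 + 5\right) 5 - 3\right) 12 \cdot 0 = \left(2 \cdot 5 - 3\right) 0 = \left(10 - 3\right) 0 = 7 \cdot 0 = 0$)
$-106 - w = -106 - 0 = -106 + 0 = -106$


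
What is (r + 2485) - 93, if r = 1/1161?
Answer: 2777113/1161 ≈ 2392.0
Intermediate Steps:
r = 1/1161 ≈ 0.00086133
(r + 2485) - 93 = (1/1161 + 2485) - 93 = 2885086/1161 - 93 = 2777113/1161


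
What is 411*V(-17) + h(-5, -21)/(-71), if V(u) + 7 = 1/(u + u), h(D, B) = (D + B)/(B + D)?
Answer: -6974293/2414 ≈ -2889.1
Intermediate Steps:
h(D, B) = 1 (h(D, B) = (B + D)/(B + D) = 1)
V(u) = -7 + 1/(2*u) (V(u) = -7 + 1/(u + u) = -7 + 1/(2*u))
411*V(-17) + h(-5, -21)/(-71) = 411*(-7 + (½)/(-17)) + 1/(-71) = 411*(-7 + (½)*(-1/17)) + 1*(-1/71) = 411*(-7 - 1/34) - 1/71 = 411*(-239/34) - 1/71 = -98229/34 - 1/71 = -6974293/2414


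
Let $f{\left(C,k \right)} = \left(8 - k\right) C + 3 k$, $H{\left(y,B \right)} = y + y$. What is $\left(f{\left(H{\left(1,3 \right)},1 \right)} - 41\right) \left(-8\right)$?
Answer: $192$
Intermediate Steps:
$H{\left(y,B \right)} = 2 y$
$f{\left(C,k \right)} = 3 k + C \left(8 - k\right)$ ($f{\left(C,k \right)} = C \left(8 - k\right) + 3 k = 3 k + C \left(8 - k\right)$)
$\left(f{\left(H{\left(1,3 \right)},1 \right)} - 41\right) \left(-8\right) = \left(\left(3 \cdot 1 + 8 \cdot 2 \cdot 1 - 2 \cdot 1 \cdot 1\right) - 41\right) \left(-8\right) = \left(\left(3 + 8 \cdot 2 - 2 \cdot 1\right) - 41\right) \left(-8\right) = \left(\left(3 + 16 - 2\right) - 41\right) \left(-8\right) = \left(17 - 41\right) \left(-8\right) = \left(-24\right) \left(-8\right) = 192$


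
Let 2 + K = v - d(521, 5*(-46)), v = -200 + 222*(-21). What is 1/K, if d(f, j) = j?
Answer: -1/4634 ≈ -0.00021580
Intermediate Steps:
v = -4862 (v = -200 - 4662 = -4862)
K = -4634 (K = -2 + (-4862 - 5*(-46)) = -2 + (-4862 - 1*(-230)) = -2 + (-4862 + 230) = -2 - 4632 = -4634)
1/K = 1/(-4634) = -1/4634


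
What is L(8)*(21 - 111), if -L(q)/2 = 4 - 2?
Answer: 360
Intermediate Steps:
L(q) = -4 (L(q) = -2*(4 - 2) = -2*2 = -4)
L(8)*(21 - 111) = -4*(21 - 111) = -4*(-90) = 360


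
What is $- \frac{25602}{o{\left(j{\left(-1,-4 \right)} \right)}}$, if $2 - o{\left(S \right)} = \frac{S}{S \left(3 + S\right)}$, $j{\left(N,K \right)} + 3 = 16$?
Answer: $- \frac{409632}{31} \approx -13214.0$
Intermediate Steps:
$j{\left(N,K \right)} = 13$ ($j{\left(N,K \right)} = -3 + 16 = 13$)
$o{\left(S \right)} = 2 - \frac{1}{3 + S}$ ($o{\left(S \right)} = 2 - \frac{S}{S \left(3 + S\right)} = 2 - \frac{1}{S \left(3 + S\right)} S = 2 - \frac{1}{3 + S}$)
$- \frac{25602}{o{\left(j{\left(-1,-4 \right)} \right)}} = - \frac{25602}{\frac{1}{3 + 13} \left(5 + 2 \cdot 13\right)} = - \frac{25602}{\frac{1}{16} \left(5 + 26\right)} = - \frac{25602}{\frac{1}{16} \cdot 31} = - \frac{25602}{\frac{31}{16}} = \left(-25602\right) \frac{16}{31} = - \frac{409632}{31}$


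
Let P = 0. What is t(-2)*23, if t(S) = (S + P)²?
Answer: 92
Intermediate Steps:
t(S) = S² (t(S) = (S + 0)² = S²)
t(-2)*23 = (-2)²*23 = 4*23 = 92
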